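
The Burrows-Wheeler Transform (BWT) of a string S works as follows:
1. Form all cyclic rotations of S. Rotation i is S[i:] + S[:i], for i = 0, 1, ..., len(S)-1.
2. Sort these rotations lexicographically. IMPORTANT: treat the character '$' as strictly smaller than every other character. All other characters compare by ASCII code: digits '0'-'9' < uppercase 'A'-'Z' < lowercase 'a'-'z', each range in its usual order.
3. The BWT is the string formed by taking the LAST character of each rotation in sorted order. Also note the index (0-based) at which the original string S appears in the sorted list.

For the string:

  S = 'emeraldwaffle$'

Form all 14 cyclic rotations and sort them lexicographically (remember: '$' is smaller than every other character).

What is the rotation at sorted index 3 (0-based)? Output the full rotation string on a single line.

Answer: dwaffle$emeral

Derivation:
All 14 rotations (rotation i = S[i:]+S[:i]):
  rot[0] = emeraldwaffle$
  rot[1] = meraldwaffle$e
  rot[2] = eraldwaffle$em
  rot[3] = raldwaffle$eme
  rot[4] = aldwaffle$emer
  rot[5] = ldwaffle$emera
  rot[6] = dwaffle$emeral
  rot[7] = waffle$emerald
  rot[8] = affle$emeraldw
  rot[9] = ffle$emeraldwa
  rot[10] = fle$emeraldwaf
  rot[11] = le$emeraldwaff
  rot[12] = e$emeraldwaffl
  rot[13] = $emeraldwaffle
Sorted (with $ < everything):
  sorted[0] = $emeraldwaffle
  sorted[1] = affle$emeraldw
  sorted[2] = aldwaffle$emer
  sorted[3] = dwaffle$emeral
  sorted[4] = e$emeraldwaffl
  sorted[5] = emeraldwaffle$
  sorted[6] = eraldwaffle$em
  sorted[7] = ffle$emeraldwa
  sorted[8] = fle$emeraldwaf
  sorted[9] = ldwaffle$emera
  sorted[10] = le$emeraldwaff
  sorted[11] = meraldwaffle$e
  sorted[12] = raldwaffle$eme
  sorted[13] = waffle$emerald
sorted[3] = dwaffle$emeral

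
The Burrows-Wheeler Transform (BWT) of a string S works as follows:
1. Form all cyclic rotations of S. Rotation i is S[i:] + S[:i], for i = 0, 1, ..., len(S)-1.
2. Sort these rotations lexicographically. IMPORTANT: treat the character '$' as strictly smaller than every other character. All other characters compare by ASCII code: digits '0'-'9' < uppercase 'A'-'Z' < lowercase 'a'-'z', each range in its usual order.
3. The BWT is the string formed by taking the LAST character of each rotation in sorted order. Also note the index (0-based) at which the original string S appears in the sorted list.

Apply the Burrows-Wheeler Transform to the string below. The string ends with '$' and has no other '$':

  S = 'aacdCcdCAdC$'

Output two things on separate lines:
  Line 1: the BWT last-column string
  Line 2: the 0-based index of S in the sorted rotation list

All 12 rotations (rotation i = S[i:]+S[:i]):
  rot[0] = aacdCcdCAdC$
  rot[1] = acdCcdCAdC$a
  rot[2] = cdCcdCAdC$aa
  rot[3] = dCcdCAdC$aac
  rot[4] = CcdCAdC$aacd
  rot[5] = cdCAdC$aacdC
  rot[6] = dCAdC$aacdCc
  rot[7] = CAdC$aacdCcd
  rot[8] = AdC$aacdCcdC
  rot[9] = dC$aacdCcdCA
  rot[10] = C$aacdCcdCAd
  rot[11] = $aacdCcdCAdC
Sorted (with $ < everything):
  sorted[0] = $aacdCcdCAdC  (last char: 'C')
  sorted[1] = AdC$aacdCcdC  (last char: 'C')
  sorted[2] = C$aacdCcdCAd  (last char: 'd')
  sorted[3] = CAdC$aacdCcd  (last char: 'd')
  sorted[4] = CcdCAdC$aacd  (last char: 'd')
  sorted[5] = aacdCcdCAdC$  (last char: '$')
  sorted[6] = acdCcdCAdC$a  (last char: 'a')
  sorted[7] = cdCAdC$aacdC  (last char: 'C')
  sorted[8] = cdCcdCAdC$aa  (last char: 'a')
  sorted[9] = dC$aacdCcdCA  (last char: 'A')
  sorted[10] = dCAdC$aacdCc  (last char: 'c')
  sorted[11] = dCcdCAdC$aac  (last char: 'c')
Last column: CCddd$aCaAcc
Original string S is at sorted index 5

Answer: CCddd$aCaAcc
5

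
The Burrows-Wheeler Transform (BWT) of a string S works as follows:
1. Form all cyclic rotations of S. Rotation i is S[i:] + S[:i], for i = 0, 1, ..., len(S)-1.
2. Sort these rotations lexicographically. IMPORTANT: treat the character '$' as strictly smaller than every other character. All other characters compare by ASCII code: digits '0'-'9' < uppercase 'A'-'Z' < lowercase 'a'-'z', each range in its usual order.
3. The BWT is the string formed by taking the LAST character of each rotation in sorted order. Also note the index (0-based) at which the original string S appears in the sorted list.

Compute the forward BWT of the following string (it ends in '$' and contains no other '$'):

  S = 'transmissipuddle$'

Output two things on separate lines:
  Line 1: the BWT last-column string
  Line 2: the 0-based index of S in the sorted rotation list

All 17 rotations (rotation i = S[i:]+S[:i]):
  rot[0] = transmissipuddle$
  rot[1] = ransmissipuddle$t
  rot[2] = ansmissipuddle$tr
  rot[3] = nsmissipuddle$tra
  rot[4] = smissipuddle$tran
  rot[5] = missipuddle$trans
  rot[6] = issipuddle$transm
  rot[7] = ssipuddle$transmi
  rot[8] = sipuddle$transmis
  rot[9] = ipuddle$transmiss
  rot[10] = puddle$transmissi
  rot[11] = uddle$transmissip
  rot[12] = ddle$transmissipu
  rot[13] = dle$transmissipud
  rot[14] = le$transmissipudd
  rot[15] = e$transmissipuddl
  rot[16] = $transmissipuddle
Sorted (with $ < everything):
  sorted[0] = $transmissipuddle  (last char: 'e')
  sorted[1] = ansmissipuddle$tr  (last char: 'r')
  sorted[2] = ddle$transmissipu  (last char: 'u')
  sorted[3] = dle$transmissipud  (last char: 'd')
  sorted[4] = e$transmissipuddl  (last char: 'l')
  sorted[5] = ipuddle$transmiss  (last char: 's')
  sorted[6] = issipuddle$transm  (last char: 'm')
  sorted[7] = le$transmissipudd  (last char: 'd')
  sorted[8] = missipuddle$trans  (last char: 's')
  sorted[9] = nsmissipuddle$tra  (last char: 'a')
  sorted[10] = puddle$transmissi  (last char: 'i')
  sorted[11] = ransmissipuddle$t  (last char: 't')
  sorted[12] = sipuddle$transmis  (last char: 's')
  sorted[13] = smissipuddle$tran  (last char: 'n')
  sorted[14] = ssipuddle$transmi  (last char: 'i')
  sorted[15] = transmissipuddle$  (last char: '$')
  sorted[16] = uddle$transmissip  (last char: 'p')
Last column: erudlsmdsaitsni$p
Original string S is at sorted index 15

Answer: erudlsmdsaitsni$p
15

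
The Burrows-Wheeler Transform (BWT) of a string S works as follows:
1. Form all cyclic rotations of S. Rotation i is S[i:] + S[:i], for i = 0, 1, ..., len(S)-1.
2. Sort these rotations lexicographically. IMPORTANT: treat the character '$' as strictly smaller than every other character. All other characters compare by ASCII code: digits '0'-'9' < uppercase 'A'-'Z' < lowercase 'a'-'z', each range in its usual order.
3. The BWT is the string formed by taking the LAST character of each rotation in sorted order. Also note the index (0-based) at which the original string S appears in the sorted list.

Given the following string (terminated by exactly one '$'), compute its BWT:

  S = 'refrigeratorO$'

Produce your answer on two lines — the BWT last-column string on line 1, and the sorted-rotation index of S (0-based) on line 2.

Answer: Orrrgeirtoe$fa
11

Derivation:
All 14 rotations (rotation i = S[i:]+S[:i]):
  rot[0] = refrigeratorO$
  rot[1] = efrigeratorO$r
  rot[2] = frigeratorO$re
  rot[3] = rigeratorO$ref
  rot[4] = igeratorO$refr
  rot[5] = geratorO$refri
  rot[6] = eratorO$refrig
  rot[7] = ratorO$refrige
  rot[8] = atorO$refriger
  rot[9] = torO$refrigera
  rot[10] = orO$refrigerat
  rot[11] = rO$refrigerato
  rot[12] = O$refrigerator
  rot[13] = $refrigeratorO
Sorted (with $ < everything):
  sorted[0] = $refrigeratorO  (last char: 'O')
  sorted[1] = O$refrigerator  (last char: 'r')
  sorted[2] = atorO$refriger  (last char: 'r')
  sorted[3] = efrigeratorO$r  (last char: 'r')
  sorted[4] = eratorO$refrig  (last char: 'g')
  sorted[5] = frigeratorO$re  (last char: 'e')
  sorted[6] = geratorO$refri  (last char: 'i')
  sorted[7] = igeratorO$refr  (last char: 'r')
  sorted[8] = orO$refrigerat  (last char: 't')
  sorted[9] = rO$refrigerato  (last char: 'o')
  sorted[10] = ratorO$refrige  (last char: 'e')
  sorted[11] = refrigeratorO$  (last char: '$')
  sorted[12] = rigeratorO$ref  (last char: 'f')
  sorted[13] = torO$refrigera  (last char: 'a')
Last column: Orrrgeirtoe$fa
Original string S is at sorted index 11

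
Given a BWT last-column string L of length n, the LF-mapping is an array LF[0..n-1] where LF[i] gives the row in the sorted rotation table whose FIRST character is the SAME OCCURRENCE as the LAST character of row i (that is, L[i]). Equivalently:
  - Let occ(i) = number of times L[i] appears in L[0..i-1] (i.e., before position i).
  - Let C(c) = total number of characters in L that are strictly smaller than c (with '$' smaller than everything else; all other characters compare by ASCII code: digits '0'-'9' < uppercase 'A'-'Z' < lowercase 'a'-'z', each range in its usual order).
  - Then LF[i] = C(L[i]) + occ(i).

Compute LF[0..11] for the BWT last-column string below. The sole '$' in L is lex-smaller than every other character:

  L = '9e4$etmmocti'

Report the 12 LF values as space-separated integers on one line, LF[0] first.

Answer: 2 4 1 0 5 10 7 8 9 3 11 6

Derivation:
Char counts: '$':1, '4':1, '9':1, 'c':1, 'e':2, 'i':1, 'm':2, 'o':1, 't':2
C (first-col start): C('$')=0, C('4')=1, C('9')=2, C('c')=3, C('e')=4, C('i')=6, C('m')=7, C('o')=9, C('t')=10
L[0]='9': occ=0, LF[0]=C('9')+0=2+0=2
L[1]='e': occ=0, LF[1]=C('e')+0=4+0=4
L[2]='4': occ=0, LF[2]=C('4')+0=1+0=1
L[3]='$': occ=0, LF[3]=C('$')+0=0+0=0
L[4]='e': occ=1, LF[4]=C('e')+1=4+1=5
L[5]='t': occ=0, LF[5]=C('t')+0=10+0=10
L[6]='m': occ=0, LF[6]=C('m')+0=7+0=7
L[7]='m': occ=1, LF[7]=C('m')+1=7+1=8
L[8]='o': occ=0, LF[8]=C('o')+0=9+0=9
L[9]='c': occ=0, LF[9]=C('c')+0=3+0=3
L[10]='t': occ=1, LF[10]=C('t')+1=10+1=11
L[11]='i': occ=0, LF[11]=C('i')+0=6+0=6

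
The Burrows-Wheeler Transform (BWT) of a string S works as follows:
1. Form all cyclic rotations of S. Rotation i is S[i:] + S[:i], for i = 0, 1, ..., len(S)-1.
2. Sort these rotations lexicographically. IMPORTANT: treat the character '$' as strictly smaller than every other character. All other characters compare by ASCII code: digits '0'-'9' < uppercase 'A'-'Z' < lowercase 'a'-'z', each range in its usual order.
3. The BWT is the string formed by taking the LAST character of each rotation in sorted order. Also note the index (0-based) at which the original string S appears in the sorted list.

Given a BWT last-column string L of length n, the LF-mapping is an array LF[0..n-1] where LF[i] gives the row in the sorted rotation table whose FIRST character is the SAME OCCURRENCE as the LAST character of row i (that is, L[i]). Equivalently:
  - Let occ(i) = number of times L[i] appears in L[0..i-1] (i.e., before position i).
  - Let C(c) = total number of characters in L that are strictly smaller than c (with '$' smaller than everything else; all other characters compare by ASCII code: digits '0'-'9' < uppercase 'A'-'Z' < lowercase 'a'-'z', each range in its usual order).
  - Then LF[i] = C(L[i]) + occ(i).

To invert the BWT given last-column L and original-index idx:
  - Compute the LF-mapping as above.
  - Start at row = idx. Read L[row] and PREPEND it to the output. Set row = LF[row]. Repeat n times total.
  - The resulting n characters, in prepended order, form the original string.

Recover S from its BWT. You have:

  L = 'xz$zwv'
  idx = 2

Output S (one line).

LF mapping: 3 4 0 5 2 1
Walk LF starting at row 2, prepending L[row]:
  step 1: row=2, L[2]='$', prepend. Next row=LF[2]=0
  step 2: row=0, L[0]='x', prepend. Next row=LF[0]=3
  step 3: row=3, L[3]='z', prepend. Next row=LF[3]=5
  step 4: row=5, L[5]='v', prepend. Next row=LF[5]=1
  step 5: row=1, L[1]='z', prepend. Next row=LF[1]=4
  step 6: row=4, L[4]='w', prepend. Next row=LF[4]=2
Reversed output: wzvzx$

Answer: wzvzx$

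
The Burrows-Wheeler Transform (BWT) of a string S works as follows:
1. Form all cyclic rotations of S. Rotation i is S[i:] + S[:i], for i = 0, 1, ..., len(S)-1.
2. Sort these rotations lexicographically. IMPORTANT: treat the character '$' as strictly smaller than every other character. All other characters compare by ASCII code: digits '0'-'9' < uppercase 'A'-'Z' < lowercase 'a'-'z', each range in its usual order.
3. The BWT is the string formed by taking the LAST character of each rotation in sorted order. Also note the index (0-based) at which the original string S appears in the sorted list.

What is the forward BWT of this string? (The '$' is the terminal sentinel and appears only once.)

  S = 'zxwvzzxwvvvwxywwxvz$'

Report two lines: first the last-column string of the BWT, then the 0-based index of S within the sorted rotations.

All 20 rotations (rotation i = S[i:]+S[:i]):
  rot[0] = zxwvzzxwvvvwxywwxvz$
  rot[1] = xwvzzxwvvvwxywwxvz$z
  rot[2] = wvzzxwvvvwxywwxvz$zx
  rot[3] = vzzxwvvvwxywwxvz$zxw
  rot[4] = zzxwvvvwxywwxvz$zxwv
  rot[5] = zxwvvvwxywwxvz$zxwvz
  rot[6] = xwvvvwxywwxvz$zxwvzz
  rot[7] = wvvvwxywwxvz$zxwvzzx
  rot[8] = vvvwxywwxvz$zxwvzzxw
  rot[9] = vvwxywwxvz$zxwvzzxwv
  rot[10] = vwxywwxvz$zxwvzzxwvv
  rot[11] = wxywwxvz$zxwvzzxwvvv
  rot[12] = xywwxvz$zxwvzzxwvvvw
  rot[13] = ywwxvz$zxwvzzxwvvvwx
  rot[14] = wwxvz$zxwvzzxwvvvwxy
  rot[15] = wxvz$zxwvzzxwvvvwxyw
  rot[16] = xvz$zxwvzzxwvvvwxyww
  rot[17] = vz$zxwvzzxwvvvwxywwx
  rot[18] = z$zxwvzzxwvvvwxywwxv
  rot[19] = $zxwvzzxwvvvwxywwxvz
Sorted (with $ < everything):
  sorted[0] = $zxwvzzxwvvvwxywwxvz  (last char: 'z')
  sorted[1] = vvvwxywwxvz$zxwvzzxw  (last char: 'w')
  sorted[2] = vvwxywwxvz$zxwvzzxwv  (last char: 'v')
  sorted[3] = vwxywwxvz$zxwvzzxwvv  (last char: 'v')
  sorted[4] = vz$zxwvzzxwvvvwxywwx  (last char: 'x')
  sorted[5] = vzzxwvvvwxywwxvz$zxw  (last char: 'w')
  sorted[6] = wvvvwxywwxvz$zxwvzzx  (last char: 'x')
  sorted[7] = wvzzxwvvvwxywwxvz$zx  (last char: 'x')
  sorted[8] = wwxvz$zxwvzzxwvvvwxy  (last char: 'y')
  sorted[9] = wxvz$zxwvzzxwvvvwxyw  (last char: 'w')
  sorted[10] = wxywwxvz$zxwvzzxwvvv  (last char: 'v')
  sorted[11] = xvz$zxwvzzxwvvvwxyww  (last char: 'w')
  sorted[12] = xwvvvwxywwxvz$zxwvzz  (last char: 'z')
  sorted[13] = xwvzzxwvvvwxywwxvz$z  (last char: 'z')
  sorted[14] = xywwxvz$zxwvzzxwvvvw  (last char: 'w')
  sorted[15] = ywwxvz$zxwvzzxwvvvwx  (last char: 'x')
  sorted[16] = z$zxwvzzxwvvvwxywwxv  (last char: 'v')
  sorted[17] = zxwvvvwxywwxvz$zxwvz  (last char: 'z')
  sorted[18] = zxwvzzxwvvvwxywwxvz$  (last char: '$')
  sorted[19] = zzxwvvvwxywwxvz$zxwv  (last char: 'v')
Last column: zwvvxwxxywvwzzwxvz$v
Original string S is at sorted index 18

Answer: zwvvxwxxywvwzzwxvz$v
18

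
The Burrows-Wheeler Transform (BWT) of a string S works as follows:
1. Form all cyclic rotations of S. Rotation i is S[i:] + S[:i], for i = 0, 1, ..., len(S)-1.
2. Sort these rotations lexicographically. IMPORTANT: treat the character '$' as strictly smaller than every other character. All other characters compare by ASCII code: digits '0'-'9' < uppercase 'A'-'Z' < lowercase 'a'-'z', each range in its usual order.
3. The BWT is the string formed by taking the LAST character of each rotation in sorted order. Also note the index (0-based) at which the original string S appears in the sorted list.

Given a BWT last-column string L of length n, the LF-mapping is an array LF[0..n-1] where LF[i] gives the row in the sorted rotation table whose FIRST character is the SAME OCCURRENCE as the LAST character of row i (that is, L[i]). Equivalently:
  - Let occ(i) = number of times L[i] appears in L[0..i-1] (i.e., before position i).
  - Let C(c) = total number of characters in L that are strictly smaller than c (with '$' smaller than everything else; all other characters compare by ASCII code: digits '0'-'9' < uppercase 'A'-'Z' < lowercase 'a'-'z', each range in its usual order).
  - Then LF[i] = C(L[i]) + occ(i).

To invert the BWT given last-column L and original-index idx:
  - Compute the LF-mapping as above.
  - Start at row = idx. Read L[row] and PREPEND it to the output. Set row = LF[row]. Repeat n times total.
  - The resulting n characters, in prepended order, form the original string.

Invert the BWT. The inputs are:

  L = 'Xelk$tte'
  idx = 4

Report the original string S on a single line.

LF mapping: 1 2 5 4 0 6 7 3
Walk LF starting at row 4, prepending L[row]:
  step 1: row=4, L[4]='$', prepend. Next row=LF[4]=0
  step 2: row=0, L[0]='X', prepend. Next row=LF[0]=1
  step 3: row=1, L[1]='e', prepend. Next row=LF[1]=2
  step 4: row=2, L[2]='l', prepend. Next row=LF[2]=5
  step 5: row=5, L[5]='t', prepend. Next row=LF[5]=6
  step 6: row=6, L[6]='t', prepend. Next row=LF[6]=7
  step 7: row=7, L[7]='e', prepend. Next row=LF[7]=3
  step 8: row=3, L[3]='k', prepend. Next row=LF[3]=4
Reversed output: kettleX$

Answer: kettleX$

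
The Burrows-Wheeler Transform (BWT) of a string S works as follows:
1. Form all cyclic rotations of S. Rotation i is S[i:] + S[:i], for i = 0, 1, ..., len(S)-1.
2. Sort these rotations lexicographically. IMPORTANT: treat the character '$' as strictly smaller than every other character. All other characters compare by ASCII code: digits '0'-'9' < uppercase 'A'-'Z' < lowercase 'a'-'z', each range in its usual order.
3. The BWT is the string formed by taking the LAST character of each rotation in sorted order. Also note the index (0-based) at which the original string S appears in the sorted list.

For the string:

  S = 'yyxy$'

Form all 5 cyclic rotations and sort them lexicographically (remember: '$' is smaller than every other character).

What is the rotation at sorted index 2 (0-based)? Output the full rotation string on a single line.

Answer: y$yyx

Derivation:
All 5 rotations (rotation i = S[i:]+S[:i]):
  rot[0] = yyxy$
  rot[1] = yxy$y
  rot[2] = xy$yy
  rot[3] = y$yyx
  rot[4] = $yyxy
Sorted (with $ < everything):
  sorted[0] = $yyxy
  sorted[1] = xy$yy
  sorted[2] = y$yyx
  sorted[3] = yxy$y
  sorted[4] = yyxy$
sorted[2] = y$yyx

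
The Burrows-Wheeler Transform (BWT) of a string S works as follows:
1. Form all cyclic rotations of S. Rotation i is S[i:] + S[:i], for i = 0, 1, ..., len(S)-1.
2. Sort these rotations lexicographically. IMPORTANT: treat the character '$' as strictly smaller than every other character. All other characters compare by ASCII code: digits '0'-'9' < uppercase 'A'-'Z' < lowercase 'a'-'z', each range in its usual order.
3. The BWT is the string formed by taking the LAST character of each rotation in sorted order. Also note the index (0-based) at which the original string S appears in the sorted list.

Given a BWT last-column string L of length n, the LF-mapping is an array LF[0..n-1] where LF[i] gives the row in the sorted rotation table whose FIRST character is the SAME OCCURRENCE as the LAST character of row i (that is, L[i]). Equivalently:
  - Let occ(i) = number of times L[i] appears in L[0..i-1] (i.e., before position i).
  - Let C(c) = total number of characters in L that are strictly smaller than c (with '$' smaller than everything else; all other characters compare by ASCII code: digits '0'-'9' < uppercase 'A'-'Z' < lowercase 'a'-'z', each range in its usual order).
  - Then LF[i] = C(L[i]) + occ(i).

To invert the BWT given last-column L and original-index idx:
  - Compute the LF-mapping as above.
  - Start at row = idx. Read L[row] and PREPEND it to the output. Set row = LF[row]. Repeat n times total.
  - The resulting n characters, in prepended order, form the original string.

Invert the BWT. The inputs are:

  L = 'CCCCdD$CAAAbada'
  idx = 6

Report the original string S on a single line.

Answer: CADCACCAabaddC$

Derivation:
LF mapping: 4 5 6 7 13 9 0 8 1 2 3 12 10 14 11
Walk LF starting at row 6, prepending L[row]:
  step 1: row=6, L[6]='$', prepend. Next row=LF[6]=0
  step 2: row=0, L[0]='C', prepend. Next row=LF[0]=4
  step 3: row=4, L[4]='d', prepend. Next row=LF[4]=13
  step 4: row=13, L[13]='d', prepend. Next row=LF[13]=14
  step 5: row=14, L[14]='a', prepend. Next row=LF[14]=11
  step 6: row=11, L[11]='b', prepend. Next row=LF[11]=12
  step 7: row=12, L[12]='a', prepend. Next row=LF[12]=10
  step 8: row=10, L[10]='A', prepend. Next row=LF[10]=3
  step 9: row=3, L[3]='C', prepend. Next row=LF[3]=7
  step 10: row=7, L[7]='C', prepend. Next row=LF[7]=8
  step 11: row=8, L[8]='A', prepend. Next row=LF[8]=1
  step 12: row=1, L[1]='C', prepend. Next row=LF[1]=5
  step 13: row=5, L[5]='D', prepend. Next row=LF[5]=9
  step 14: row=9, L[9]='A', prepend. Next row=LF[9]=2
  step 15: row=2, L[2]='C', prepend. Next row=LF[2]=6
Reversed output: CADCACCAabaddC$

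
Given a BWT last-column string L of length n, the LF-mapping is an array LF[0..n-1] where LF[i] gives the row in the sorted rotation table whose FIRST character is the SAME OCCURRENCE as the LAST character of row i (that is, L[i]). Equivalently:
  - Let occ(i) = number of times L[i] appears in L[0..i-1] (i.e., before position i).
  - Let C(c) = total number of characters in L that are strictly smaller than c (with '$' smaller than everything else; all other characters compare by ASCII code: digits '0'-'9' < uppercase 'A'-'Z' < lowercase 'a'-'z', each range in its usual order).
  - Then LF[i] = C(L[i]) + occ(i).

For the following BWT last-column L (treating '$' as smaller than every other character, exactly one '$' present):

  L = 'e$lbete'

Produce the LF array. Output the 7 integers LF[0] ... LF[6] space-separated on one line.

Char counts: '$':1, 'b':1, 'e':3, 'l':1, 't':1
C (first-col start): C('$')=0, C('b')=1, C('e')=2, C('l')=5, C('t')=6
L[0]='e': occ=0, LF[0]=C('e')+0=2+0=2
L[1]='$': occ=0, LF[1]=C('$')+0=0+0=0
L[2]='l': occ=0, LF[2]=C('l')+0=5+0=5
L[3]='b': occ=0, LF[3]=C('b')+0=1+0=1
L[4]='e': occ=1, LF[4]=C('e')+1=2+1=3
L[5]='t': occ=0, LF[5]=C('t')+0=6+0=6
L[6]='e': occ=2, LF[6]=C('e')+2=2+2=4

Answer: 2 0 5 1 3 6 4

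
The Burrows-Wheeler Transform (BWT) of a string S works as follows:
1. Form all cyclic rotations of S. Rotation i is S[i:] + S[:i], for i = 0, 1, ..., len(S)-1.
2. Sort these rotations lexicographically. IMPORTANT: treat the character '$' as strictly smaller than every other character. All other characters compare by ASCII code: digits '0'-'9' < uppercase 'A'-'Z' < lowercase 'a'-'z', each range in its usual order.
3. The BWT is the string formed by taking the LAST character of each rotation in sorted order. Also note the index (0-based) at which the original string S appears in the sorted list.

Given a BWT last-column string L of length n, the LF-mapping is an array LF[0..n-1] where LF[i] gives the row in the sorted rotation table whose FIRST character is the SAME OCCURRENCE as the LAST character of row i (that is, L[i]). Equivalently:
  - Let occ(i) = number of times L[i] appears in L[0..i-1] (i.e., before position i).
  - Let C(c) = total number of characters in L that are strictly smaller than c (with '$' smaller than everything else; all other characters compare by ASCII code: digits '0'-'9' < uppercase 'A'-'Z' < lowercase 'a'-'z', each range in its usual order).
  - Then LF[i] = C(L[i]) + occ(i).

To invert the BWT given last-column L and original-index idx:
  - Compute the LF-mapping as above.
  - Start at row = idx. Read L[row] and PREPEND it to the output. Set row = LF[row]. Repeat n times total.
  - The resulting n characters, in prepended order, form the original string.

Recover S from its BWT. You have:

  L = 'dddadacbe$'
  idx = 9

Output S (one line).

LF mapping: 5 6 7 1 8 2 4 3 9 0
Walk LF starting at row 9, prepending L[row]:
  step 1: row=9, L[9]='$', prepend. Next row=LF[9]=0
  step 2: row=0, L[0]='d', prepend. Next row=LF[0]=5
  step 3: row=5, L[5]='a', prepend. Next row=LF[5]=2
  step 4: row=2, L[2]='d', prepend. Next row=LF[2]=7
  step 5: row=7, L[7]='b', prepend. Next row=LF[7]=3
  step 6: row=3, L[3]='a', prepend. Next row=LF[3]=1
  step 7: row=1, L[1]='d', prepend. Next row=LF[1]=6
  step 8: row=6, L[6]='c', prepend. Next row=LF[6]=4
  step 9: row=4, L[4]='d', prepend. Next row=LF[4]=8
  step 10: row=8, L[8]='e', prepend. Next row=LF[8]=9
Reversed output: edcdabdad$

Answer: edcdabdad$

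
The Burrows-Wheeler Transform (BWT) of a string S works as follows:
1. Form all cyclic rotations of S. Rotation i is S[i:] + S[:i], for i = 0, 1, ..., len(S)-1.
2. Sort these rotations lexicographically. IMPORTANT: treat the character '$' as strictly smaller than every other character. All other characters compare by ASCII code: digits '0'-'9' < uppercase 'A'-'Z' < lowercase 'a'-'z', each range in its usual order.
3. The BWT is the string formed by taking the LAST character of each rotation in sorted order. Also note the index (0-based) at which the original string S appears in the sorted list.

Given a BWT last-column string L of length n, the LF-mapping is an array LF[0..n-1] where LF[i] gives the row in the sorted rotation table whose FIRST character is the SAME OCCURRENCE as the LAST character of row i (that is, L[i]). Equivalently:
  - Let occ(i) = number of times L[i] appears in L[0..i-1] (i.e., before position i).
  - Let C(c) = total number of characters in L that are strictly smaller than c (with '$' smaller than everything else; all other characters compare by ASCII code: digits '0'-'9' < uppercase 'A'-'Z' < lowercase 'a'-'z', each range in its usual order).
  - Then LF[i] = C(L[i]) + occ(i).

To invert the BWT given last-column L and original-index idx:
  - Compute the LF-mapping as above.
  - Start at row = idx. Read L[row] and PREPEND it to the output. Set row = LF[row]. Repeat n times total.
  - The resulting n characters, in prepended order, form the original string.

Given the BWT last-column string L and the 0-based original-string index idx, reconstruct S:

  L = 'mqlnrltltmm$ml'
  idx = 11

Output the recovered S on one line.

Answer: rltmtmnlmqllm$

Derivation:
LF mapping: 5 10 1 9 11 2 12 3 13 6 7 0 8 4
Walk LF starting at row 11, prepending L[row]:
  step 1: row=11, L[11]='$', prepend. Next row=LF[11]=0
  step 2: row=0, L[0]='m', prepend. Next row=LF[0]=5
  step 3: row=5, L[5]='l', prepend. Next row=LF[5]=2
  step 4: row=2, L[2]='l', prepend. Next row=LF[2]=1
  step 5: row=1, L[1]='q', prepend. Next row=LF[1]=10
  step 6: row=10, L[10]='m', prepend. Next row=LF[10]=7
  step 7: row=7, L[7]='l', prepend. Next row=LF[7]=3
  step 8: row=3, L[3]='n', prepend. Next row=LF[3]=9
  step 9: row=9, L[9]='m', prepend. Next row=LF[9]=6
  step 10: row=6, L[6]='t', prepend. Next row=LF[6]=12
  step 11: row=12, L[12]='m', prepend. Next row=LF[12]=8
  step 12: row=8, L[8]='t', prepend. Next row=LF[8]=13
  step 13: row=13, L[13]='l', prepend. Next row=LF[13]=4
  step 14: row=4, L[4]='r', prepend. Next row=LF[4]=11
Reversed output: rltmtmnlmqllm$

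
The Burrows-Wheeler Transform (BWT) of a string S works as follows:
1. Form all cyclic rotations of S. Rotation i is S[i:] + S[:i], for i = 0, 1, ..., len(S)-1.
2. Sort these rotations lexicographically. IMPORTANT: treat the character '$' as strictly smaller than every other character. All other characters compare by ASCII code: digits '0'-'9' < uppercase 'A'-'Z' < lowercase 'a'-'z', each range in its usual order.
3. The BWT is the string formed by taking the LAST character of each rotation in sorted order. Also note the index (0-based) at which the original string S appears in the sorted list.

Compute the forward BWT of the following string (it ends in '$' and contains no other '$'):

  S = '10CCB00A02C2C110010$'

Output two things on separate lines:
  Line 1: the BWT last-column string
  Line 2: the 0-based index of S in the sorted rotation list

All 20 rotations (rotation i = S[i:]+S[:i]):
  rot[0] = 10CCB00A02C2C110010$
  rot[1] = 0CCB00A02C2C110010$1
  rot[2] = CCB00A02C2C110010$10
  rot[3] = CB00A02C2C110010$10C
  rot[4] = B00A02C2C110010$10CC
  rot[5] = 00A02C2C110010$10CCB
  rot[6] = 0A02C2C110010$10CCB0
  rot[7] = A02C2C110010$10CCB00
  rot[8] = 02C2C110010$10CCB00A
  rot[9] = 2C2C110010$10CCB00A0
  rot[10] = C2C110010$10CCB00A02
  rot[11] = 2C110010$10CCB00A02C
  rot[12] = C110010$10CCB00A02C2
  rot[13] = 110010$10CCB00A02C2C
  rot[14] = 10010$10CCB00A02C2C1
  rot[15] = 0010$10CCB00A02C2C11
  rot[16] = 010$10CCB00A02C2C110
  rot[17] = 10$10CCB00A02C2C1100
  rot[18] = 0$10CCB00A02C2C11001
  rot[19] = $10CCB00A02C2C110010
Sorted (with $ < everything):
  sorted[0] = $10CCB00A02C2C110010  (last char: '0')
  sorted[1] = 0$10CCB00A02C2C11001  (last char: '1')
  sorted[2] = 0010$10CCB00A02C2C11  (last char: '1')
  sorted[3] = 00A02C2C110010$10CCB  (last char: 'B')
  sorted[4] = 010$10CCB00A02C2C110  (last char: '0')
  sorted[5] = 02C2C110010$10CCB00A  (last char: 'A')
  sorted[6] = 0A02C2C110010$10CCB0  (last char: '0')
  sorted[7] = 0CCB00A02C2C110010$1  (last char: '1')
  sorted[8] = 10$10CCB00A02C2C1100  (last char: '0')
  sorted[9] = 10010$10CCB00A02C2C1  (last char: '1')
  sorted[10] = 10CCB00A02C2C110010$  (last char: '$')
  sorted[11] = 110010$10CCB00A02C2C  (last char: 'C')
  sorted[12] = 2C110010$10CCB00A02C  (last char: 'C')
  sorted[13] = 2C2C110010$10CCB00A0  (last char: '0')
  sorted[14] = A02C2C110010$10CCB00  (last char: '0')
  sorted[15] = B00A02C2C110010$10CC  (last char: 'C')
  sorted[16] = C110010$10CCB00A02C2  (last char: '2')
  sorted[17] = C2C110010$10CCB00A02  (last char: '2')
  sorted[18] = CB00A02C2C110010$10C  (last char: 'C')
  sorted[19] = CCB00A02C2C110010$10  (last char: '0')
Last column: 011B0A0101$CC00C22C0
Original string S is at sorted index 10

Answer: 011B0A0101$CC00C22C0
10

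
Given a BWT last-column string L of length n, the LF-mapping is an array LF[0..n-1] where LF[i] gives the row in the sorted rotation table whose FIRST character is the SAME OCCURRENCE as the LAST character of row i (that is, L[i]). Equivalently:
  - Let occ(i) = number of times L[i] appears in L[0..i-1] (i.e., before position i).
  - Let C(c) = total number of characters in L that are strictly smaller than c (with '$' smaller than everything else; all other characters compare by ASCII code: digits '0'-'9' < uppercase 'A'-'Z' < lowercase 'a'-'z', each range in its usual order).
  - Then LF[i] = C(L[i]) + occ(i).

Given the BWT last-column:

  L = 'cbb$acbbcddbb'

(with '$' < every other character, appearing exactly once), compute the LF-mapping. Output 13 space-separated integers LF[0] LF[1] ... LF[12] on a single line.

Answer: 8 2 3 0 1 9 4 5 10 11 12 6 7

Derivation:
Char counts: '$':1, 'a':1, 'b':6, 'c':3, 'd':2
C (first-col start): C('$')=0, C('a')=1, C('b')=2, C('c')=8, C('d')=11
L[0]='c': occ=0, LF[0]=C('c')+0=8+0=8
L[1]='b': occ=0, LF[1]=C('b')+0=2+0=2
L[2]='b': occ=1, LF[2]=C('b')+1=2+1=3
L[3]='$': occ=0, LF[3]=C('$')+0=0+0=0
L[4]='a': occ=0, LF[4]=C('a')+0=1+0=1
L[5]='c': occ=1, LF[5]=C('c')+1=8+1=9
L[6]='b': occ=2, LF[6]=C('b')+2=2+2=4
L[7]='b': occ=3, LF[7]=C('b')+3=2+3=5
L[8]='c': occ=2, LF[8]=C('c')+2=8+2=10
L[9]='d': occ=0, LF[9]=C('d')+0=11+0=11
L[10]='d': occ=1, LF[10]=C('d')+1=11+1=12
L[11]='b': occ=4, LF[11]=C('b')+4=2+4=6
L[12]='b': occ=5, LF[12]=C('b')+5=2+5=7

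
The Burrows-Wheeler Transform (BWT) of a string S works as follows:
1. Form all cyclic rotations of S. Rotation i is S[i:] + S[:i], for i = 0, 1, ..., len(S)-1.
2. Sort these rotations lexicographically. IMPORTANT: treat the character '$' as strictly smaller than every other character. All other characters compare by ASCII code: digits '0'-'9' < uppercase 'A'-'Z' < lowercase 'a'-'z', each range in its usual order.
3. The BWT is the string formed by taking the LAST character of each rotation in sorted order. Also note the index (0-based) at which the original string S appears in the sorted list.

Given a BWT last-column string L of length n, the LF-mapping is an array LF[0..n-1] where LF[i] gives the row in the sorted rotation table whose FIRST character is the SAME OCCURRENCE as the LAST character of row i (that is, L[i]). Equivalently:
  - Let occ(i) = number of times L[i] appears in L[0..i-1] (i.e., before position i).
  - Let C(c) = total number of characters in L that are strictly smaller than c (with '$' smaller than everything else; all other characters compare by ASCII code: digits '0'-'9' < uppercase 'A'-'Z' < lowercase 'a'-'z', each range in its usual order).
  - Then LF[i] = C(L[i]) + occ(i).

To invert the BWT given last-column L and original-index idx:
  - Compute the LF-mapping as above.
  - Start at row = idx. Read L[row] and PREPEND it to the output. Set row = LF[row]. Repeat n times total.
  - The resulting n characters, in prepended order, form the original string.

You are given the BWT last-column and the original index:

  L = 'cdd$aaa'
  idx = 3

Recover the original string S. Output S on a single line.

Answer: adadac$

Derivation:
LF mapping: 4 5 6 0 1 2 3
Walk LF starting at row 3, prepending L[row]:
  step 1: row=3, L[3]='$', prepend. Next row=LF[3]=0
  step 2: row=0, L[0]='c', prepend. Next row=LF[0]=4
  step 3: row=4, L[4]='a', prepend. Next row=LF[4]=1
  step 4: row=1, L[1]='d', prepend. Next row=LF[1]=5
  step 5: row=5, L[5]='a', prepend. Next row=LF[5]=2
  step 6: row=2, L[2]='d', prepend. Next row=LF[2]=6
  step 7: row=6, L[6]='a', prepend. Next row=LF[6]=3
Reversed output: adadac$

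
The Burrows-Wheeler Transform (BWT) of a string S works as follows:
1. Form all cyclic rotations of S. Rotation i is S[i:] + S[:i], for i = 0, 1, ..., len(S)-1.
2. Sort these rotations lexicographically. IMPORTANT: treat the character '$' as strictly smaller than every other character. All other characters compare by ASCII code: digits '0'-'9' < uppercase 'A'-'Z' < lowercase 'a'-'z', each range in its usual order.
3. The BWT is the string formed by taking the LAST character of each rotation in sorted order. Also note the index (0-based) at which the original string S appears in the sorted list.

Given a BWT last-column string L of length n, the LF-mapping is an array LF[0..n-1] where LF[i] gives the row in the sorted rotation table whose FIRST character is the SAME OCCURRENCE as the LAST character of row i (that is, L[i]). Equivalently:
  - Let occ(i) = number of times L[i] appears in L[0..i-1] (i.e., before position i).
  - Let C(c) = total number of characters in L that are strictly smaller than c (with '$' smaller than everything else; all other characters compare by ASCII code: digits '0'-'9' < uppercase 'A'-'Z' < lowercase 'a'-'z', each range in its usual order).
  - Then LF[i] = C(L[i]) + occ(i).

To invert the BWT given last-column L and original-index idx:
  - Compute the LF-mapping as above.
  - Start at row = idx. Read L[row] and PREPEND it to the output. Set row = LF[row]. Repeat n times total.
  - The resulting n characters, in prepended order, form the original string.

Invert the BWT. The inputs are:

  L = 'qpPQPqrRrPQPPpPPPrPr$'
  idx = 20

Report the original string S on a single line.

Answer: rrrPppPPPQQPPrPqPRPq$

Derivation:
LF mapping: 15 13 1 10 2 16 17 12 18 3 11 4 5 14 6 7 8 19 9 20 0
Walk LF starting at row 20, prepending L[row]:
  step 1: row=20, L[20]='$', prepend. Next row=LF[20]=0
  step 2: row=0, L[0]='q', prepend. Next row=LF[0]=15
  step 3: row=15, L[15]='P', prepend. Next row=LF[15]=7
  step 4: row=7, L[7]='R', prepend. Next row=LF[7]=12
  step 5: row=12, L[12]='P', prepend. Next row=LF[12]=5
  step 6: row=5, L[5]='q', prepend. Next row=LF[5]=16
  step 7: row=16, L[16]='P', prepend. Next row=LF[16]=8
  step 8: row=8, L[8]='r', prepend. Next row=LF[8]=18
  step 9: row=18, L[18]='P', prepend. Next row=LF[18]=9
  step 10: row=9, L[9]='P', prepend. Next row=LF[9]=3
  step 11: row=3, L[3]='Q', prepend. Next row=LF[3]=10
  step 12: row=10, L[10]='Q', prepend. Next row=LF[10]=11
  step 13: row=11, L[11]='P', prepend. Next row=LF[11]=4
  step 14: row=4, L[4]='P', prepend. Next row=LF[4]=2
  step 15: row=2, L[2]='P', prepend. Next row=LF[2]=1
  step 16: row=1, L[1]='p', prepend. Next row=LF[1]=13
  step 17: row=13, L[13]='p', prepend. Next row=LF[13]=14
  step 18: row=14, L[14]='P', prepend. Next row=LF[14]=6
  step 19: row=6, L[6]='r', prepend. Next row=LF[6]=17
  step 20: row=17, L[17]='r', prepend. Next row=LF[17]=19
  step 21: row=19, L[19]='r', prepend. Next row=LF[19]=20
Reversed output: rrrPppPPPQQPPrPqPRPq$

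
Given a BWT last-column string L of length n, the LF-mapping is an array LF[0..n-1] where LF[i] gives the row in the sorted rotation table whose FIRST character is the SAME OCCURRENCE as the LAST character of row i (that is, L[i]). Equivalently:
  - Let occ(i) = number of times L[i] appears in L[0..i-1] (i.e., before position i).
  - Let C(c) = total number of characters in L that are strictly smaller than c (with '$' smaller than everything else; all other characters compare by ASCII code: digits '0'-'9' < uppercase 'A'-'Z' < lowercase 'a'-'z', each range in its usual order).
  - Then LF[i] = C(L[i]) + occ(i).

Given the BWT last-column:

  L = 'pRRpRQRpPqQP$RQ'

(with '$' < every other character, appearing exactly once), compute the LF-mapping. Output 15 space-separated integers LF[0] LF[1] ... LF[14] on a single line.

Answer: 11 6 7 12 8 3 9 13 1 14 4 2 0 10 5

Derivation:
Char counts: '$':1, 'P':2, 'Q':3, 'R':5, 'p':3, 'q':1
C (first-col start): C('$')=0, C('P')=1, C('Q')=3, C('R')=6, C('p')=11, C('q')=14
L[0]='p': occ=0, LF[0]=C('p')+0=11+0=11
L[1]='R': occ=0, LF[1]=C('R')+0=6+0=6
L[2]='R': occ=1, LF[2]=C('R')+1=6+1=7
L[3]='p': occ=1, LF[3]=C('p')+1=11+1=12
L[4]='R': occ=2, LF[4]=C('R')+2=6+2=8
L[5]='Q': occ=0, LF[5]=C('Q')+0=3+0=3
L[6]='R': occ=3, LF[6]=C('R')+3=6+3=9
L[7]='p': occ=2, LF[7]=C('p')+2=11+2=13
L[8]='P': occ=0, LF[8]=C('P')+0=1+0=1
L[9]='q': occ=0, LF[9]=C('q')+0=14+0=14
L[10]='Q': occ=1, LF[10]=C('Q')+1=3+1=4
L[11]='P': occ=1, LF[11]=C('P')+1=1+1=2
L[12]='$': occ=0, LF[12]=C('$')+0=0+0=0
L[13]='R': occ=4, LF[13]=C('R')+4=6+4=10
L[14]='Q': occ=2, LF[14]=C('Q')+2=3+2=5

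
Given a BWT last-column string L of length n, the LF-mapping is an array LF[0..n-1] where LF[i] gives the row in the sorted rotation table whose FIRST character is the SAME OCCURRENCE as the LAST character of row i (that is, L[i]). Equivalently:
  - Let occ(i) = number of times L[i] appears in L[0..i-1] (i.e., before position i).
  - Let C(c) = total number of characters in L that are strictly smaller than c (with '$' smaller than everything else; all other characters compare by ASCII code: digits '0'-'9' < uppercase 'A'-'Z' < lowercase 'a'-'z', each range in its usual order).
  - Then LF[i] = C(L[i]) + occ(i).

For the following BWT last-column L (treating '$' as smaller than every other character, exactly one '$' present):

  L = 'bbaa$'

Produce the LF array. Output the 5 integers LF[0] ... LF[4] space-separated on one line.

Char counts: '$':1, 'a':2, 'b':2
C (first-col start): C('$')=0, C('a')=1, C('b')=3
L[0]='b': occ=0, LF[0]=C('b')+0=3+0=3
L[1]='b': occ=1, LF[1]=C('b')+1=3+1=4
L[2]='a': occ=0, LF[2]=C('a')+0=1+0=1
L[3]='a': occ=1, LF[3]=C('a')+1=1+1=2
L[4]='$': occ=0, LF[4]=C('$')+0=0+0=0

Answer: 3 4 1 2 0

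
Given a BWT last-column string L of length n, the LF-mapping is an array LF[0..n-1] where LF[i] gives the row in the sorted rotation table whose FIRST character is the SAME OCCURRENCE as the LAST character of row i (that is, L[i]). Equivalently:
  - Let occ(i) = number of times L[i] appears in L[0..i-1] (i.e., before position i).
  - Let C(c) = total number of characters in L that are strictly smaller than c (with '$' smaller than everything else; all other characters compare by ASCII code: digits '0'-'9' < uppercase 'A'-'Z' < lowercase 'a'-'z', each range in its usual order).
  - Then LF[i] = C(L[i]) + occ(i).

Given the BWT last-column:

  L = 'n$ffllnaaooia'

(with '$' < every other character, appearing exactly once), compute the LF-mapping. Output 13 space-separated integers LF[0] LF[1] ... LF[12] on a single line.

Answer: 9 0 4 5 7 8 10 1 2 11 12 6 3

Derivation:
Char counts: '$':1, 'a':3, 'f':2, 'i':1, 'l':2, 'n':2, 'o':2
C (first-col start): C('$')=0, C('a')=1, C('f')=4, C('i')=6, C('l')=7, C('n')=9, C('o')=11
L[0]='n': occ=0, LF[0]=C('n')+0=9+0=9
L[1]='$': occ=0, LF[1]=C('$')+0=0+0=0
L[2]='f': occ=0, LF[2]=C('f')+0=4+0=4
L[3]='f': occ=1, LF[3]=C('f')+1=4+1=5
L[4]='l': occ=0, LF[4]=C('l')+0=7+0=7
L[5]='l': occ=1, LF[5]=C('l')+1=7+1=8
L[6]='n': occ=1, LF[6]=C('n')+1=9+1=10
L[7]='a': occ=0, LF[7]=C('a')+0=1+0=1
L[8]='a': occ=1, LF[8]=C('a')+1=1+1=2
L[9]='o': occ=0, LF[9]=C('o')+0=11+0=11
L[10]='o': occ=1, LF[10]=C('o')+1=11+1=12
L[11]='i': occ=0, LF[11]=C('i')+0=6+0=6
L[12]='a': occ=2, LF[12]=C('a')+2=1+2=3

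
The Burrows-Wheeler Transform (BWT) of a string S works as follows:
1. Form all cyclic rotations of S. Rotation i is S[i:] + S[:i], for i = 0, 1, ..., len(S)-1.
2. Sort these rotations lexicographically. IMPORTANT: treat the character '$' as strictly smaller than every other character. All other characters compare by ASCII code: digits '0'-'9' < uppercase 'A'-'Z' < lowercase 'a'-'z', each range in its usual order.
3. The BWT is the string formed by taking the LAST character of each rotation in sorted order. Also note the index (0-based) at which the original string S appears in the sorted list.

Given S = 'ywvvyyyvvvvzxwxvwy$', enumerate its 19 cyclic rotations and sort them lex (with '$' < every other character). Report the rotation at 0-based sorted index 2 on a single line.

Answer: vvvzxwxvwy$ywvvyyyv

Derivation:
All 19 rotations (rotation i = S[i:]+S[:i]):
  rot[0] = ywvvyyyvvvvzxwxvwy$
  rot[1] = wvvyyyvvvvzxwxvwy$y
  rot[2] = vvyyyvvvvzxwxvwy$yw
  rot[3] = vyyyvvvvzxwxvwy$ywv
  rot[4] = yyyvvvvzxwxvwy$ywvv
  rot[5] = yyvvvvzxwxvwy$ywvvy
  rot[6] = yvvvvzxwxvwy$ywvvyy
  rot[7] = vvvvzxwxvwy$ywvvyyy
  rot[8] = vvvzxwxvwy$ywvvyyyv
  rot[9] = vvzxwxvwy$ywvvyyyvv
  rot[10] = vzxwxvwy$ywvvyyyvvv
  rot[11] = zxwxvwy$ywvvyyyvvvv
  rot[12] = xwxvwy$ywvvyyyvvvvz
  rot[13] = wxvwy$ywvvyyyvvvvzx
  rot[14] = xvwy$ywvvyyyvvvvzxw
  rot[15] = vwy$ywvvyyyvvvvzxwx
  rot[16] = wy$ywvvyyyvvvvzxwxv
  rot[17] = y$ywvvyyyvvvvzxwxvw
  rot[18] = $ywvvyyyvvvvzxwxvwy
Sorted (with $ < everything):
  sorted[0] = $ywvvyyyvvvvzxwxvwy
  sorted[1] = vvvvzxwxvwy$ywvvyyy
  sorted[2] = vvvzxwxvwy$ywvvyyyv
  sorted[3] = vvyyyvvvvzxwxvwy$yw
  sorted[4] = vvzxwxvwy$ywvvyyyvv
  sorted[5] = vwy$ywvvyyyvvvvzxwx
  sorted[6] = vyyyvvvvzxwxvwy$ywv
  sorted[7] = vzxwxvwy$ywvvyyyvvv
  sorted[8] = wvvyyyvvvvzxwxvwy$y
  sorted[9] = wxvwy$ywvvyyyvvvvzx
  sorted[10] = wy$ywvvyyyvvvvzxwxv
  sorted[11] = xvwy$ywvvyyyvvvvzxw
  sorted[12] = xwxvwy$ywvvyyyvvvvz
  sorted[13] = y$ywvvyyyvvvvzxwxvw
  sorted[14] = yvvvvzxwxvwy$ywvvyy
  sorted[15] = ywvvyyyvvvvzxwxvwy$
  sorted[16] = yyvvvvzxwxvwy$ywvvy
  sorted[17] = yyyvvvvzxwxvwy$ywvv
  sorted[18] = zxwxvwy$ywvvyyyvvvv
sorted[2] = vvvzxwxvwy$ywvvyyyv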